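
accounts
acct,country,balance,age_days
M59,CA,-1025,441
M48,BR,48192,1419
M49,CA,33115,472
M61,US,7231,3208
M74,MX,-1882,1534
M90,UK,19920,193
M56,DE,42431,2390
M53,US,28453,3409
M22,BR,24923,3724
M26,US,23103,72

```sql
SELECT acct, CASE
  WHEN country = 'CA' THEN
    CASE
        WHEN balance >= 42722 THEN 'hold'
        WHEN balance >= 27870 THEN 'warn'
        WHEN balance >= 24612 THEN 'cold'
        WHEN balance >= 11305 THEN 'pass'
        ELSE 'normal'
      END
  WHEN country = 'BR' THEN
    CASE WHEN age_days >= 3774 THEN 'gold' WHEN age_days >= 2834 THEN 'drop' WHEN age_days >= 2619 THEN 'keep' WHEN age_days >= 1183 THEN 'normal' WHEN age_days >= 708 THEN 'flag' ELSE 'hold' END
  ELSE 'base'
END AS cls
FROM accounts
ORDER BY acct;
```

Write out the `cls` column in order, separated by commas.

drop, base, normal, warn, base, base, normal, base, base, base

acct=M22: country='BR' → inner[age_days >= 2834] → drop
acct=M26: country='US' → outer ELSE → base
acct=M48: country='BR' → inner[age_days >= 1183] → normal
acct=M49: country='CA' → inner[balance >= 27870] → warn
acct=M53: country='US' → outer ELSE → base
acct=M56: country='DE' → outer ELSE → base
acct=M59: country='CA' → inner[ELSE] → normal
acct=M61: country='US' → outer ELSE → base
acct=M74: country='MX' → outer ELSE → base
acct=M90: country='UK' → outer ELSE → base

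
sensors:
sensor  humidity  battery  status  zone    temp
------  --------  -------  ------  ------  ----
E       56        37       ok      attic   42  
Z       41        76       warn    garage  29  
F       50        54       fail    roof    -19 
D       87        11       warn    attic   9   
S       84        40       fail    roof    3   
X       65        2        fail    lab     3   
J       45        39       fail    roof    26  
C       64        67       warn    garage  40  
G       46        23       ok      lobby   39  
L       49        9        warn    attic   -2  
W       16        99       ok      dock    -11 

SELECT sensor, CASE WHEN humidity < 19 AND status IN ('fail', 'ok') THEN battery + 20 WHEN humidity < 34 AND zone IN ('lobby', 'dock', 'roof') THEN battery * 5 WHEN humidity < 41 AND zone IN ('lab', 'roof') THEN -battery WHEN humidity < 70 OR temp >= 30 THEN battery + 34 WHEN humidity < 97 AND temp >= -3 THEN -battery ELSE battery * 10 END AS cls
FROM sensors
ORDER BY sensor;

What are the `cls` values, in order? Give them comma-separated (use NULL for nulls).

101, -11, 71, 88, 57, 73, 43, -40, 119, 36, 110

sensor=C: humidity < 70 OR temp >= 30 → 101
sensor=D: humidity < 97 AND temp >= -3 → -11
sensor=E: humidity < 70 OR temp >= 30 → 71
sensor=F: humidity < 70 OR temp >= 30 → 88
sensor=G: humidity < 70 OR temp >= 30 → 57
sensor=J: humidity < 70 OR temp >= 30 → 73
sensor=L: humidity < 70 OR temp >= 30 → 43
sensor=S: humidity < 97 AND temp >= -3 → -40
sensor=W: humidity < 19 AND status IN ('fail', 'ok') → 119
sensor=X: humidity < 70 OR temp >= 30 → 36
sensor=Z: humidity < 70 OR temp >= 30 → 110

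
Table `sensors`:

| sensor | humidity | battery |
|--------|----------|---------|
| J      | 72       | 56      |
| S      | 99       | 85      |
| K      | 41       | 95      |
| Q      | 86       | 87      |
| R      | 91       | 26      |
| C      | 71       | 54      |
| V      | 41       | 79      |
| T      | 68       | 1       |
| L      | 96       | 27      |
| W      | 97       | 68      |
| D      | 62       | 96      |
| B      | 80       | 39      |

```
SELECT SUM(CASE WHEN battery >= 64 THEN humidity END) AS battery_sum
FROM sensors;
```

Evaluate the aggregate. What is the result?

sensor=J: ✗
sensor=S: ✓ → 99
sensor=K: ✓ → 41
sensor=Q: ✓ → 86
sensor=R: ✗
sensor=C: ✗
sensor=V: ✓ → 41
sensor=T: ✗
sensor=L: ✗
sensor=W: ✓ → 97
sensor=D: ✓ → 62
sensor=B: ✗
battery_sum = 99 + 41 + 86 + 41 + 97 + 62 = 426

426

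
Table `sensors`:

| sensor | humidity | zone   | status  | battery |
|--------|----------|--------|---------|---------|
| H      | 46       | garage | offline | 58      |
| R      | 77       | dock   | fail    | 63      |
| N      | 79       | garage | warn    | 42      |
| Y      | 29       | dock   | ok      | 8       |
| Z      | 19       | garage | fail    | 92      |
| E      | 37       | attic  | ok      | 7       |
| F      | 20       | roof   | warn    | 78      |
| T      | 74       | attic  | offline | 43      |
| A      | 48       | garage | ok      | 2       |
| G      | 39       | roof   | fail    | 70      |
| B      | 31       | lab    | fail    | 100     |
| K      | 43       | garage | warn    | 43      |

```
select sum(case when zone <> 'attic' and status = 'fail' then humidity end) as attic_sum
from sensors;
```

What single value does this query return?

sensor=H: ✗
sensor=R: ✓ → 77
sensor=N: ✗
sensor=Y: ✗
sensor=Z: ✓ → 19
sensor=E: ✗
sensor=F: ✗
sensor=T: ✗
sensor=A: ✗
sensor=G: ✓ → 39
sensor=B: ✓ → 31
sensor=K: ✗
attic_sum = 77 + 19 + 39 + 31 = 166

166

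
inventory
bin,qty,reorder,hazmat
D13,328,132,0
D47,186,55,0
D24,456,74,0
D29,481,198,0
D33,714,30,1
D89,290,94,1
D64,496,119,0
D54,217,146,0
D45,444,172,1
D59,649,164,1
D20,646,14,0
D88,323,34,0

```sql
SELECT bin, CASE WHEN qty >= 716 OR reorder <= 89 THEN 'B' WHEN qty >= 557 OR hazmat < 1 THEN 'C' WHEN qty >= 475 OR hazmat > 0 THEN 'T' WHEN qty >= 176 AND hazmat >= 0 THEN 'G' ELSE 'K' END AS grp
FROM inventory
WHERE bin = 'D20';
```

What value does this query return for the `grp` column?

bin = D20: qty=646, reorder=14, hazmat=0.
qty >= 716 OR reorder <= 89 → true → B

B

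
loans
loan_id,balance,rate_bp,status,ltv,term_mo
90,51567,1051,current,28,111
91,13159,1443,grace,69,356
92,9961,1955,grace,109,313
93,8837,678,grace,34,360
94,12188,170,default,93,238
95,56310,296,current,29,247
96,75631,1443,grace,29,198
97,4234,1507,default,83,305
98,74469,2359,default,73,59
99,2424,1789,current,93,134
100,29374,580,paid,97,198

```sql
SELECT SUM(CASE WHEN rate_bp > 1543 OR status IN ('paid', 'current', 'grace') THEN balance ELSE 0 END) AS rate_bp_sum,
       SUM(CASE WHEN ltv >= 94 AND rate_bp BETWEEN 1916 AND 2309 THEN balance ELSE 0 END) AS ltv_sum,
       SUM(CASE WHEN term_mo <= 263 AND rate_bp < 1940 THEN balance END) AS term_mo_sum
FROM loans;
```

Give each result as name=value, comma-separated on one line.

rate_bp_sum=321732, ltv_sum=9961, term_mo_sum=227494

[rate_bp_sum: rate_bp > 1543 OR status IN ('paid', 'current', 'grace')]
loan_id=90: ✓ → 51567
loan_id=91: ✓ → 13159
loan_id=92: ✓ → 9961
loan_id=93: ✓ → 8837
loan_id=94: ✗
loan_id=95: ✓ → 56310
loan_id=96: ✓ → 75631
loan_id=97: ✗
loan_id=98: ✓ → 74469
loan_id=99: ✓ → 2424
loan_id=100: ✓ → 29374
rate_bp_sum = 51567 + 13159 + 9961 + 8837 + 56310 + 75631 + 74469 + 2424 + 29374 = 321732
—
[ltv_sum: ltv >= 94 AND rate_bp BETWEEN 1916 AND 2309]
loan_id=90: ✗
loan_id=91: ✗
loan_id=92: ✓ → 9961
loan_id=93: ✗
loan_id=94: ✗
loan_id=95: ✗
loan_id=96: ✗
loan_id=97: ✗
loan_id=98: ✗
loan_id=99: ✗
loan_id=100: ✗
ltv_sum = 9961
—
[term_mo_sum: term_mo <= 263 AND rate_bp < 1940]
loan_id=90: ✓ → 51567
loan_id=91: ✗
loan_id=92: ✗
loan_id=93: ✗
loan_id=94: ✓ → 12188
loan_id=95: ✓ → 56310
loan_id=96: ✓ → 75631
loan_id=97: ✗
loan_id=98: ✗
loan_id=99: ✓ → 2424
loan_id=100: ✓ → 29374
term_mo_sum = 51567 + 12188 + 56310 + 75631 + 2424 + 29374 = 227494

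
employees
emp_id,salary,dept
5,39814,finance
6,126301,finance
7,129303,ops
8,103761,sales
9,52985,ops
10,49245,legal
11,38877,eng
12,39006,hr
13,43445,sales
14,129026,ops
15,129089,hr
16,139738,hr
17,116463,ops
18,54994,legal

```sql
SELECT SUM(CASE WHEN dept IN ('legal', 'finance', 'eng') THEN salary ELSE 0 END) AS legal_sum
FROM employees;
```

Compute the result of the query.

309231

emp_id=5: ✓ → 39814
emp_id=6: ✓ → 126301
emp_id=7: ✗
emp_id=8: ✗
emp_id=9: ✗
emp_id=10: ✓ → 49245
emp_id=11: ✓ → 38877
emp_id=12: ✗
emp_id=13: ✗
emp_id=14: ✗
emp_id=15: ✗
emp_id=16: ✗
emp_id=17: ✗
emp_id=18: ✓ → 54994
legal_sum = 39814 + 126301 + 49245 + 38877 + 54994 = 309231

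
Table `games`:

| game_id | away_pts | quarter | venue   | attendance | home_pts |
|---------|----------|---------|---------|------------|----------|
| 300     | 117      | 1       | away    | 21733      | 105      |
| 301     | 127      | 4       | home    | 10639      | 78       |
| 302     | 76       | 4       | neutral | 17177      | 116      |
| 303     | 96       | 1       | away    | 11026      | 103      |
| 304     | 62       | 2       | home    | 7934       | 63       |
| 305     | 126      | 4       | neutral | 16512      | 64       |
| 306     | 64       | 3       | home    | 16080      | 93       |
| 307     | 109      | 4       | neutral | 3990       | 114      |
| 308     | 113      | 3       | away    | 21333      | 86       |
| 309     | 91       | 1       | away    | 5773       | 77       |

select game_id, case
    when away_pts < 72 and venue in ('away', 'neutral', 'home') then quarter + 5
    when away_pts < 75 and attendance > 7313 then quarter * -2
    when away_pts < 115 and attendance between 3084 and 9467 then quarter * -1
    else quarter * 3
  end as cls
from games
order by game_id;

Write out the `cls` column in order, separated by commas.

3, 12, 12, 3, 7, 12, 8, -4, 9, -1

game_id=300: ELSE → 3
game_id=301: ELSE → 12
game_id=302: ELSE → 12
game_id=303: ELSE → 3
game_id=304: away_pts < 72 and venue in ('away', 'neutral', 'home') → 7
game_id=305: ELSE → 12
game_id=306: away_pts < 72 and venue in ('away', 'neutral', 'home') → 8
game_id=307: away_pts < 115 and attendance between 3084 and 9467 → -4
game_id=308: ELSE → 9
game_id=309: away_pts < 115 and attendance between 3084 and 9467 → -1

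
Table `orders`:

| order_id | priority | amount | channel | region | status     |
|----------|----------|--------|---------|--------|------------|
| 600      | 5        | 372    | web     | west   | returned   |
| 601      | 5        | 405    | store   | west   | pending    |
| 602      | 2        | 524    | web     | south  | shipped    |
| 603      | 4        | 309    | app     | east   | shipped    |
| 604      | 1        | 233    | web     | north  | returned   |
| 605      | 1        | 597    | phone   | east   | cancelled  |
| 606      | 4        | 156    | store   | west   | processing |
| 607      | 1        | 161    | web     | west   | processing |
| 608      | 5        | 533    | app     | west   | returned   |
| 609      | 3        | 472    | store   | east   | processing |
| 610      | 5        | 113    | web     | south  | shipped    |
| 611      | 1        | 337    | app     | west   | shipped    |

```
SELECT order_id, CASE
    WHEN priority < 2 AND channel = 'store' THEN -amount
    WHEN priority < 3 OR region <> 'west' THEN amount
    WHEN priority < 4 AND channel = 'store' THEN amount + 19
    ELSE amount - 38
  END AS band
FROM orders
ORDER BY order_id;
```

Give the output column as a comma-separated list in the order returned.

order_id=600: ELSE → 334
order_id=601: ELSE → 367
order_id=602: priority < 3 OR region <> 'west' → 524
order_id=603: priority < 3 OR region <> 'west' → 309
order_id=604: priority < 3 OR region <> 'west' → 233
order_id=605: priority < 3 OR region <> 'west' → 597
order_id=606: ELSE → 118
order_id=607: priority < 3 OR region <> 'west' → 161
order_id=608: ELSE → 495
order_id=609: priority < 3 OR region <> 'west' → 472
order_id=610: priority < 3 OR region <> 'west' → 113
order_id=611: priority < 3 OR region <> 'west' → 337

334, 367, 524, 309, 233, 597, 118, 161, 495, 472, 113, 337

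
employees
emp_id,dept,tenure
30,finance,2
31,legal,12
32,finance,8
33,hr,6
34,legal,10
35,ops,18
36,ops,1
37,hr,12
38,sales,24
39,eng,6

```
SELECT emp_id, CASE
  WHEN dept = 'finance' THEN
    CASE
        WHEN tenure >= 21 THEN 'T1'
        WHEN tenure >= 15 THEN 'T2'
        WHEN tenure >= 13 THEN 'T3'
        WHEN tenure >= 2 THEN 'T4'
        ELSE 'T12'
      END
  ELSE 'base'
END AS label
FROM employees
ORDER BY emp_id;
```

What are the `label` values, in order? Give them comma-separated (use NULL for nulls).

emp_id=30: dept='finance' → inner[tenure >= 2] → T4
emp_id=31: dept='legal' → outer ELSE → base
emp_id=32: dept='finance' → inner[tenure >= 2] → T4
emp_id=33: dept='hr' → outer ELSE → base
emp_id=34: dept='legal' → outer ELSE → base
emp_id=35: dept='ops' → outer ELSE → base
emp_id=36: dept='ops' → outer ELSE → base
emp_id=37: dept='hr' → outer ELSE → base
emp_id=38: dept='sales' → outer ELSE → base
emp_id=39: dept='eng' → outer ELSE → base

T4, base, T4, base, base, base, base, base, base, base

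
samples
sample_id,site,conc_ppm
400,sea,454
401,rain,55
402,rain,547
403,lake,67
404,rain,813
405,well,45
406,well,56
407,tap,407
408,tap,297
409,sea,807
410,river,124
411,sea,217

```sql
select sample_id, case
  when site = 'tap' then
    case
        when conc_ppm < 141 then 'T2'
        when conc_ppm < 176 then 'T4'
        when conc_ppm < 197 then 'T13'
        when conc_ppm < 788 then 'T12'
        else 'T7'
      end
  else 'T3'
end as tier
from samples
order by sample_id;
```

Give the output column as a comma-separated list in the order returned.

sample_id=400: site='sea' → outer ELSE → T3
sample_id=401: site='rain' → outer ELSE → T3
sample_id=402: site='rain' → outer ELSE → T3
sample_id=403: site='lake' → outer ELSE → T3
sample_id=404: site='rain' → outer ELSE → T3
sample_id=405: site='well' → outer ELSE → T3
sample_id=406: site='well' → outer ELSE → T3
sample_id=407: site='tap' → inner[conc_ppm < 788] → T12
sample_id=408: site='tap' → inner[conc_ppm < 788] → T12
sample_id=409: site='sea' → outer ELSE → T3
sample_id=410: site='river' → outer ELSE → T3
sample_id=411: site='sea' → outer ELSE → T3

T3, T3, T3, T3, T3, T3, T3, T12, T12, T3, T3, T3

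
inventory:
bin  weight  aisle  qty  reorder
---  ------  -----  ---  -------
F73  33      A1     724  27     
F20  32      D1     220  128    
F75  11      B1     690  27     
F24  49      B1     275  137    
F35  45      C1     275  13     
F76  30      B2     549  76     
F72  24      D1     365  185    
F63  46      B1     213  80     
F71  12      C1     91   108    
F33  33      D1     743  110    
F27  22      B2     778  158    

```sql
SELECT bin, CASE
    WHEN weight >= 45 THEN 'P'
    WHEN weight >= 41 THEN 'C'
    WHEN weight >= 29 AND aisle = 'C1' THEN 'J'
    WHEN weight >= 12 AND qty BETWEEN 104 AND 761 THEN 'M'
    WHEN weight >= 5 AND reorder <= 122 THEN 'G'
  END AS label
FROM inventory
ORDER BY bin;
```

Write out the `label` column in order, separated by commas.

bin=F20: weight >= 12 AND qty BETWEEN 104 AND 761 → M
bin=F24: weight >= 45 → P
bin=F27: (no match → NULL) → NULL
bin=F33: weight >= 12 AND qty BETWEEN 104 AND 761 → M
bin=F35: weight >= 45 → P
bin=F63: weight >= 45 → P
bin=F71: weight >= 5 AND reorder <= 122 → G
bin=F72: weight >= 12 AND qty BETWEEN 104 AND 761 → M
bin=F73: weight >= 12 AND qty BETWEEN 104 AND 761 → M
bin=F75: weight >= 5 AND reorder <= 122 → G
bin=F76: weight >= 12 AND qty BETWEEN 104 AND 761 → M

M, P, NULL, M, P, P, G, M, M, G, M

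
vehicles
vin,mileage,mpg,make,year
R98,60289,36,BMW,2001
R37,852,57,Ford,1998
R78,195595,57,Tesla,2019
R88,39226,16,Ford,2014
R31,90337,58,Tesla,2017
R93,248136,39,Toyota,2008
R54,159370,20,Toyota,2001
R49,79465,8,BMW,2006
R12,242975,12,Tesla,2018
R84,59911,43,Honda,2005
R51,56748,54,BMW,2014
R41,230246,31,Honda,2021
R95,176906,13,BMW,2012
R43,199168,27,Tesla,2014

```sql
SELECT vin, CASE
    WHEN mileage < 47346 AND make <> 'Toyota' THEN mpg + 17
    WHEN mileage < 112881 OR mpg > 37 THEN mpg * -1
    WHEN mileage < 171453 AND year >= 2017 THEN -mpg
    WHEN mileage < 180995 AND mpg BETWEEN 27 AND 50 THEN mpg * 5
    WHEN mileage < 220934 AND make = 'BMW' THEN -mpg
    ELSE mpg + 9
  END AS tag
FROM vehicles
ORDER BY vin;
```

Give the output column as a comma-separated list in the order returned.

vin=R12: ELSE → 21
vin=R31: mileage < 112881 OR mpg > 37 → -58
vin=R37: mileage < 47346 AND make <> 'Toyota' → 74
vin=R41: ELSE → 40
vin=R43: ELSE → 36
vin=R49: mileage < 112881 OR mpg > 37 → -8
vin=R51: mileage < 112881 OR mpg > 37 → -54
vin=R54: ELSE → 29
vin=R78: mileage < 112881 OR mpg > 37 → -57
vin=R84: mileage < 112881 OR mpg > 37 → -43
vin=R88: mileage < 47346 AND make <> 'Toyota' → 33
vin=R93: mileage < 112881 OR mpg > 37 → -39
vin=R95: mileage < 220934 AND make = 'BMW' → -13
vin=R98: mileage < 112881 OR mpg > 37 → -36

21, -58, 74, 40, 36, -8, -54, 29, -57, -43, 33, -39, -13, -36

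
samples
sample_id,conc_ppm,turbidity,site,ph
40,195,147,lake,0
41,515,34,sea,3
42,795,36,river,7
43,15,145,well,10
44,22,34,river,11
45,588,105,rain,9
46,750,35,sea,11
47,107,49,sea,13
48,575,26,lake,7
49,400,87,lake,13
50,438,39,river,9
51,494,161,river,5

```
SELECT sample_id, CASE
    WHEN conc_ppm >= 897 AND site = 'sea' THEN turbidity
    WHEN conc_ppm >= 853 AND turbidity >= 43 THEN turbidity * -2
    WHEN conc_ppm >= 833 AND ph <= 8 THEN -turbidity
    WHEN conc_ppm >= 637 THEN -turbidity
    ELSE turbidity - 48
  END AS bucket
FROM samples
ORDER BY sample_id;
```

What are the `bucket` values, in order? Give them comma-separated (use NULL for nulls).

sample_id=40: ELSE → 99
sample_id=41: ELSE → -14
sample_id=42: conc_ppm >= 637 → -36
sample_id=43: ELSE → 97
sample_id=44: ELSE → -14
sample_id=45: ELSE → 57
sample_id=46: conc_ppm >= 637 → -35
sample_id=47: ELSE → 1
sample_id=48: ELSE → -22
sample_id=49: ELSE → 39
sample_id=50: ELSE → -9
sample_id=51: ELSE → 113

99, -14, -36, 97, -14, 57, -35, 1, -22, 39, -9, 113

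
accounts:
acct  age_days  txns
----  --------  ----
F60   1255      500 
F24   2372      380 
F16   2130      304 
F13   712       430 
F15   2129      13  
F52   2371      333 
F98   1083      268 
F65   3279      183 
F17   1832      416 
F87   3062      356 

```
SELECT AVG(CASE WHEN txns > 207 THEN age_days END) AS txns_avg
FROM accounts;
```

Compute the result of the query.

1852.125

acct=F60: ✓ → 1255
acct=F24: ✓ → 2372
acct=F16: ✓ → 2130
acct=F13: ✓ → 712
acct=F15: ✗
acct=F52: ✓ → 2371
acct=F98: ✓ → 1083
acct=F65: ✗
acct=F17: ✓ → 1832
acct=F87: ✓ → 3062
txns_avg = (1255 + 2372 + 2130 + 712 + 2371 + 1083 + 1832 + 3062) / 8 = 1852.125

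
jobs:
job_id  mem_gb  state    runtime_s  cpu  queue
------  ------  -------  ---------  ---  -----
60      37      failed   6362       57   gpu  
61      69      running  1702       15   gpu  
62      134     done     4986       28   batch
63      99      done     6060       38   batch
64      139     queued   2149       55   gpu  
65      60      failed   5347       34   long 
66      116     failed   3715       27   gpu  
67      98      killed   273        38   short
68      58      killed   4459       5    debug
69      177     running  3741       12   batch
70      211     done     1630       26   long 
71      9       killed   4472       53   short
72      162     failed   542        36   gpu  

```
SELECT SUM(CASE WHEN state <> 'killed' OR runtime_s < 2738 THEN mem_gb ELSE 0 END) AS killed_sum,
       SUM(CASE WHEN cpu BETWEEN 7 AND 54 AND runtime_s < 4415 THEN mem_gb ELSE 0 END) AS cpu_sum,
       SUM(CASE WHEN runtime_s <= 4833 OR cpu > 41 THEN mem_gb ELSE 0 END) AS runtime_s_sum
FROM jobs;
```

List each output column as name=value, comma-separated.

killed_sum=1302, cpu_sum=833, runtime_s_sum=1076

[killed_sum: state <> 'killed' OR runtime_s < 2738]
job_id=60: ✓ → 37
job_id=61: ✓ → 69
job_id=62: ✓ → 134
job_id=63: ✓ → 99
job_id=64: ✓ → 139
job_id=65: ✓ → 60
job_id=66: ✓ → 116
job_id=67: ✓ → 98
job_id=68: ✗
job_id=69: ✓ → 177
job_id=70: ✓ → 211
job_id=71: ✗
job_id=72: ✓ → 162
killed_sum = 37 + 69 + 134 + 99 + 139 + 60 + 116 + 98 + 177 + 211 + 162 = 1302
—
[cpu_sum: cpu BETWEEN 7 AND 54 AND runtime_s < 4415]
job_id=60: ✗
job_id=61: ✓ → 69
job_id=62: ✗
job_id=63: ✗
job_id=64: ✗
job_id=65: ✗
job_id=66: ✓ → 116
job_id=67: ✓ → 98
job_id=68: ✗
job_id=69: ✓ → 177
job_id=70: ✓ → 211
job_id=71: ✗
job_id=72: ✓ → 162
cpu_sum = 69 + 116 + 98 + 177 + 211 + 162 = 833
—
[runtime_s_sum: runtime_s <= 4833 OR cpu > 41]
job_id=60: ✓ → 37
job_id=61: ✓ → 69
job_id=62: ✗
job_id=63: ✗
job_id=64: ✓ → 139
job_id=65: ✗
job_id=66: ✓ → 116
job_id=67: ✓ → 98
job_id=68: ✓ → 58
job_id=69: ✓ → 177
job_id=70: ✓ → 211
job_id=71: ✓ → 9
job_id=72: ✓ → 162
runtime_s_sum = 37 + 69 + 139 + 116 + 98 + 58 + 177 + 211 + 9 + 162 = 1076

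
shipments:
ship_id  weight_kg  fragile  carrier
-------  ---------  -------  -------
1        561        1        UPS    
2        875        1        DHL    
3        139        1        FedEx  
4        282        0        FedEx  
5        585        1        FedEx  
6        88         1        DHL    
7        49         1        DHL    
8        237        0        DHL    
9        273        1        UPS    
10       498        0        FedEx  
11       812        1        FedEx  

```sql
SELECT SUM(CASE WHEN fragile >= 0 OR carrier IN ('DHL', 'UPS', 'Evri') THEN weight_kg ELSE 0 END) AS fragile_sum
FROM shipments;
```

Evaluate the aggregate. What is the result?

4399

ship_id=1: ✓ → 561
ship_id=2: ✓ → 875
ship_id=3: ✓ → 139
ship_id=4: ✓ → 282
ship_id=5: ✓ → 585
ship_id=6: ✓ → 88
ship_id=7: ✓ → 49
ship_id=8: ✓ → 237
ship_id=9: ✓ → 273
ship_id=10: ✓ → 498
ship_id=11: ✓ → 812
fragile_sum = 561 + 875 + 139 + 282 + 585 + 88 + 49 + 237 + 273 + 498 + 812 = 4399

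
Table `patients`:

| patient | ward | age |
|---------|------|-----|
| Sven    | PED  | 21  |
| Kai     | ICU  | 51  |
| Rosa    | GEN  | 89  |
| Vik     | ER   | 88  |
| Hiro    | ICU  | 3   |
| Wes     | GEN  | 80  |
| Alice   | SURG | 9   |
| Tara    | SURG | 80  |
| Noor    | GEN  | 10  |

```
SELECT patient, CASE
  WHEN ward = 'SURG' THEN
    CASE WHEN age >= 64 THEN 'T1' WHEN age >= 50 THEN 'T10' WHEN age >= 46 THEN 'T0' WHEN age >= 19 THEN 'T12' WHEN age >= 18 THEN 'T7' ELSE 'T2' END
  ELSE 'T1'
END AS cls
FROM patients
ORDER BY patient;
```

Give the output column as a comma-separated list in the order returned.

T2, T1, T1, T1, T1, T1, T1, T1, T1

patient=Alice: ward='SURG' → inner[ELSE] → T2
patient=Hiro: ward='ICU' → outer ELSE → T1
patient=Kai: ward='ICU' → outer ELSE → T1
patient=Noor: ward='GEN' → outer ELSE → T1
patient=Rosa: ward='GEN' → outer ELSE → T1
patient=Sven: ward='PED' → outer ELSE → T1
patient=Tara: ward='SURG' → inner[age >= 64] → T1
patient=Vik: ward='ER' → outer ELSE → T1
patient=Wes: ward='GEN' → outer ELSE → T1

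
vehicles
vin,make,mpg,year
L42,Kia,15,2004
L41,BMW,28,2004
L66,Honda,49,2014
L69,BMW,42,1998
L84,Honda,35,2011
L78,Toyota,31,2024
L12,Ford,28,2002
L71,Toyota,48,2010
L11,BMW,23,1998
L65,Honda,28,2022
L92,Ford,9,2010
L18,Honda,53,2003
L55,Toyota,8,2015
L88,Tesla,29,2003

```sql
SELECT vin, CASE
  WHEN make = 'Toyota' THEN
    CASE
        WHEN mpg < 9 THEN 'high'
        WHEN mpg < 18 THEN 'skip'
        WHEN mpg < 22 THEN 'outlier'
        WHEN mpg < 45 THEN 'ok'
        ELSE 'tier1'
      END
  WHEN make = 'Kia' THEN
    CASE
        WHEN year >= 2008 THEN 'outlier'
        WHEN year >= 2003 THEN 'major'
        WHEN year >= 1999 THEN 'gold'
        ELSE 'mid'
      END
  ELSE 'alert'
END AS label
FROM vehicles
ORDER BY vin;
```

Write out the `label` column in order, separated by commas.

alert, alert, alert, alert, major, high, alert, alert, alert, tier1, ok, alert, alert, alert

vin=L11: make='BMW' → outer ELSE → alert
vin=L12: make='Ford' → outer ELSE → alert
vin=L18: make='Honda' → outer ELSE → alert
vin=L41: make='BMW' → outer ELSE → alert
vin=L42: make='Kia' → inner[year >= 2003] → major
vin=L55: make='Toyota' → inner[mpg < 9] → high
vin=L65: make='Honda' → outer ELSE → alert
vin=L66: make='Honda' → outer ELSE → alert
vin=L69: make='BMW' → outer ELSE → alert
vin=L71: make='Toyota' → inner[ELSE] → tier1
vin=L78: make='Toyota' → inner[mpg < 45] → ok
vin=L84: make='Honda' → outer ELSE → alert
vin=L88: make='Tesla' → outer ELSE → alert
vin=L92: make='Ford' → outer ELSE → alert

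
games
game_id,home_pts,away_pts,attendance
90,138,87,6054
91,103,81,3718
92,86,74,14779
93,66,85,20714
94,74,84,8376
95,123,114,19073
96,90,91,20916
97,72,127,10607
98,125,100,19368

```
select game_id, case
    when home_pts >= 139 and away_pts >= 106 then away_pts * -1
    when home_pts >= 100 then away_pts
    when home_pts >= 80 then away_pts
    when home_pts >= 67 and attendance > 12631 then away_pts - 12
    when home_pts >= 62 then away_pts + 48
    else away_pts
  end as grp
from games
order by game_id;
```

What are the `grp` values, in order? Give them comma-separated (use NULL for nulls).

game_id=90: home_pts >= 100 → 87
game_id=91: home_pts >= 100 → 81
game_id=92: home_pts >= 80 → 74
game_id=93: home_pts >= 62 → 133
game_id=94: home_pts >= 62 → 132
game_id=95: home_pts >= 100 → 114
game_id=96: home_pts >= 80 → 91
game_id=97: home_pts >= 62 → 175
game_id=98: home_pts >= 100 → 100

87, 81, 74, 133, 132, 114, 91, 175, 100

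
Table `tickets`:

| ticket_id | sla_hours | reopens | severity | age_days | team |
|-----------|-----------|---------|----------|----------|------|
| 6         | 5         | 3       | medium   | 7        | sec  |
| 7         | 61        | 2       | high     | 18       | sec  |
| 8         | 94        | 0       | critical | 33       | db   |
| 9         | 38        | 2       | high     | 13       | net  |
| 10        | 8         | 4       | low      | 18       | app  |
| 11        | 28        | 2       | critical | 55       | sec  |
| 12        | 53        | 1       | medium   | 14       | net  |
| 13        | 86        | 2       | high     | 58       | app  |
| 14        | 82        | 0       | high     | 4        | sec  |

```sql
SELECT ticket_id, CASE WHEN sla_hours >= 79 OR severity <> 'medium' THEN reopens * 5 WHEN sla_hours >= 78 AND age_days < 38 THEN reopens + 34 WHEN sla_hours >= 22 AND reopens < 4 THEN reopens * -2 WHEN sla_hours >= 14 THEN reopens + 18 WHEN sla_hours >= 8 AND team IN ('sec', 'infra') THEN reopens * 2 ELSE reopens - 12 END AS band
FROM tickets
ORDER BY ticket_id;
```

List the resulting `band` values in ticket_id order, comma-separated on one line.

ticket_id=6: ELSE → -9
ticket_id=7: sla_hours >= 79 OR severity <> 'medium' → 10
ticket_id=8: sla_hours >= 79 OR severity <> 'medium' → 0
ticket_id=9: sla_hours >= 79 OR severity <> 'medium' → 10
ticket_id=10: sla_hours >= 79 OR severity <> 'medium' → 20
ticket_id=11: sla_hours >= 79 OR severity <> 'medium' → 10
ticket_id=12: sla_hours >= 22 AND reopens < 4 → -2
ticket_id=13: sla_hours >= 79 OR severity <> 'medium' → 10
ticket_id=14: sla_hours >= 79 OR severity <> 'medium' → 0

-9, 10, 0, 10, 20, 10, -2, 10, 0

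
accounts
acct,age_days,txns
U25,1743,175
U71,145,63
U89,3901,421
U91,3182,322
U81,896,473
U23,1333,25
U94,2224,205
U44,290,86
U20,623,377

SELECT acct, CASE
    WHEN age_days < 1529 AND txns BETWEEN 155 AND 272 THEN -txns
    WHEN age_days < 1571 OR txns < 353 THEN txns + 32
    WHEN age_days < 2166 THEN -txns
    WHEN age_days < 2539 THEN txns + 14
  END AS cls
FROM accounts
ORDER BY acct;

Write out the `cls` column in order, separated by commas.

acct=U20: age_days < 1571 OR txns < 353 → 409
acct=U23: age_days < 1571 OR txns < 353 → 57
acct=U25: age_days < 1571 OR txns < 353 → 207
acct=U44: age_days < 1571 OR txns < 353 → 118
acct=U71: age_days < 1571 OR txns < 353 → 95
acct=U81: age_days < 1571 OR txns < 353 → 505
acct=U89: (no match → NULL) → NULL
acct=U91: age_days < 1571 OR txns < 353 → 354
acct=U94: age_days < 1571 OR txns < 353 → 237

409, 57, 207, 118, 95, 505, NULL, 354, 237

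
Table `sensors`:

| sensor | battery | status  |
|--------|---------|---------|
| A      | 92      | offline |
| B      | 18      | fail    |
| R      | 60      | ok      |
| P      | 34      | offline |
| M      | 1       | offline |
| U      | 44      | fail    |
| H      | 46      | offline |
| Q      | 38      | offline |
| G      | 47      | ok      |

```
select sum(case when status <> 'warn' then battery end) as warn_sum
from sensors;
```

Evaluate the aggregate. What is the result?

sensor=A: ✓ → 92
sensor=B: ✓ → 18
sensor=R: ✓ → 60
sensor=P: ✓ → 34
sensor=M: ✓ → 1
sensor=U: ✓ → 44
sensor=H: ✓ → 46
sensor=Q: ✓ → 38
sensor=G: ✓ → 47
warn_sum = 92 + 18 + 60 + 34 + 1 + 44 + 46 + 38 + 47 = 380

380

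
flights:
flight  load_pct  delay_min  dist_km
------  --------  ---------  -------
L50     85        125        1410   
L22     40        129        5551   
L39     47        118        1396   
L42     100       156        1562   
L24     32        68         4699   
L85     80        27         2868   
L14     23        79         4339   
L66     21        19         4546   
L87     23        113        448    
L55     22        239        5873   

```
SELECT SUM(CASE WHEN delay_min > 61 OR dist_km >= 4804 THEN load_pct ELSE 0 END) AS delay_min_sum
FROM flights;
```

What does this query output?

372

flight=L50: ✓ → 85
flight=L22: ✓ → 40
flight=L39: ✓ → 47
flight=L42: ✓ → 100
flight=L24: ✓ → 32
flight=L85: ✗
flight=L14: ✓ → 23
flight=L66: ✗
flight=L87: ✓ → 23
flight=L55: ✓ → 22
delay_min_sum = 85 + 40 + 47 + 100 + 32 + 23 + 23 + 22 = 372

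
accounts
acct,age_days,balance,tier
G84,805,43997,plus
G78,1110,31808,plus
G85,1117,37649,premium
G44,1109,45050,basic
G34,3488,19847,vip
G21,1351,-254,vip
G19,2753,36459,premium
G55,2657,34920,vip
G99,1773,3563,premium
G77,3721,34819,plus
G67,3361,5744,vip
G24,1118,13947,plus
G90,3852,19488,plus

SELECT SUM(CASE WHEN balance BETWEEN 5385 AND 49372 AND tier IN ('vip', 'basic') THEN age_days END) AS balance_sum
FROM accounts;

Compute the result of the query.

acct=G84: ✗
acct=G78: ✗
acct=G85: ✗
acct=G44: ✓ → 1109
acct=G34: ✓ → 3488
acct=G21: ✗
acct=G19: ✗
acct=G55: ✓ → 2657
acct=G99: ✗
acct=G77: ✗
acct=G67: ✓ → 3361
acct=G24: ✗
acct=G90: ✗
balance_sum = 1109 + 3488 + 2657 + 3361 = 10615

10615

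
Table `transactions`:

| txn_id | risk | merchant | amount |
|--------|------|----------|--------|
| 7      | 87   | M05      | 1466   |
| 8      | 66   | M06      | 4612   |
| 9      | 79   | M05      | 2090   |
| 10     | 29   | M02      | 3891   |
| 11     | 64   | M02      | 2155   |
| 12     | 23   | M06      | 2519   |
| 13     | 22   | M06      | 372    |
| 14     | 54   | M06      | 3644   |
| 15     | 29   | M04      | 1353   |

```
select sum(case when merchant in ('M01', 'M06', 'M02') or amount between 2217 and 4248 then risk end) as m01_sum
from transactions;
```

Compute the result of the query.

258

txn_id=7: ✗
txn_id=8: ✓ → 66
txn_id=9: ✗
txn_id=10: ✓ → 29
txn_id=11: ✓ → 64
txn_id=12: ✓ → 23
txn_id=13: ✓ → 22
txn_id=14: ✓ → 54
txn_id=15: ✗
m01_sum = 66 + 29 + 64 + 23 + 22 + 54 = 258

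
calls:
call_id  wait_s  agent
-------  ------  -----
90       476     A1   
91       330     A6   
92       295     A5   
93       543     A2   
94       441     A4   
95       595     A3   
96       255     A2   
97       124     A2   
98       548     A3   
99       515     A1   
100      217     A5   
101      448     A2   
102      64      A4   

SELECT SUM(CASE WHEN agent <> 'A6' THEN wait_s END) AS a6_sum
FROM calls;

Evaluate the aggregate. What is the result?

4521

call_id=90: ✓ → 476
call_id=91: ✗
call_id=92: ✓ → 295
call_id=93: ✓ → 543
call_id=94: ✓ → 441
call_id=95: ✓ → 595
call_id=96: ✓ → 255
call_id=97: ✓ → 124
call_id=98: ✓ → 548
call_id=99: ✓ → 515
call_id=100: ✓ → 217
call_id=101: ✓ → 448
call_id=102: ✓ → 64
a6_sum = 476 + 295 + 543 + 441 + 595 + 255 + 124 + 548 + 515 + 217 + 448 + 64 = 4521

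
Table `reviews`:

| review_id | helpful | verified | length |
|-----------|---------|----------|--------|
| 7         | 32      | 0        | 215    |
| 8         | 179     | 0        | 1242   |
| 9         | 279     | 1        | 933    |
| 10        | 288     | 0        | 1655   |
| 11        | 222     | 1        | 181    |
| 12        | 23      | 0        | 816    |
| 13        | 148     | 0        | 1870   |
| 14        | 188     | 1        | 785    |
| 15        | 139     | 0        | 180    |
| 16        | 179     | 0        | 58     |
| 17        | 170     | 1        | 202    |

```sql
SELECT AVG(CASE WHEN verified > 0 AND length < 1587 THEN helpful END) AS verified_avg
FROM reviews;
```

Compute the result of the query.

214.75

review_id=7: ✗
review_id=8: ✗
review_id=9: ✓ → 279
review_id=10: ✗
review_id=11: ✓ → 222
review_id=12: ✗
review_id=13: ✗
review_id=14: ✓ → 188
review_id=15: ✗
review_id=16: ✗
review_id=17: ✓ → 170
verified_avg = (279 + 222 + 188 + 170) / 4 = 214.75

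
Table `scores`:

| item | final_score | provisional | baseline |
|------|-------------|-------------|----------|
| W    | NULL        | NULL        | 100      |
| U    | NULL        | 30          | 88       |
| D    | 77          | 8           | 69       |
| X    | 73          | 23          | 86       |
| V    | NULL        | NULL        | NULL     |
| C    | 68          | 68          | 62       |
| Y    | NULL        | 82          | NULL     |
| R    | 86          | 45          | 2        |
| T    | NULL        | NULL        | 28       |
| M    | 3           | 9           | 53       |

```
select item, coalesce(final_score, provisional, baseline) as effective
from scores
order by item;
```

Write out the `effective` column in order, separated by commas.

item=C: final_score=68 → 68
item=D: final_score=77 → 77
item=M: final_score=3 → 3
item=R: final_score=86 → 86
item=T: final_score=NULL, provisional=NULL, baseline=28 → 28
item=U: final_score=NULL, provisional=30 → 30
item=V: final_score=NULL, provisional=NULL, baseline=NULL (all NULL) → NULL
item=W: final_score=NULL, provisional=NULL, baseline=100 → 100
item=X: final_score=73 → 73
item=Y: final_score=NULL, provisional=82 → 82

68, 77, 3, 86, 28, 30, NULL, 100, 73, 82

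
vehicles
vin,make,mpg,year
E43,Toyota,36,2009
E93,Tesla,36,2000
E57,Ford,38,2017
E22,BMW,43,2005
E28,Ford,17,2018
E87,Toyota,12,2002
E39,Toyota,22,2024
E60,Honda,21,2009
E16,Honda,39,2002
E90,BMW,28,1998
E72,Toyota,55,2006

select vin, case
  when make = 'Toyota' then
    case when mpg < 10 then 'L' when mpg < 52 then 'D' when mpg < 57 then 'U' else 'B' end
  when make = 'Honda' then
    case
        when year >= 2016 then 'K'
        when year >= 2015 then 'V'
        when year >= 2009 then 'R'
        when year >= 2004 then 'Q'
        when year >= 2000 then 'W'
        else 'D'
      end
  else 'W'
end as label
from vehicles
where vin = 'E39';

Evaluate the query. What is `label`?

vin = E39: make=Toyota, mpg=22, year=2024.
make='Toyota' → inner[mpg < 52] → D

D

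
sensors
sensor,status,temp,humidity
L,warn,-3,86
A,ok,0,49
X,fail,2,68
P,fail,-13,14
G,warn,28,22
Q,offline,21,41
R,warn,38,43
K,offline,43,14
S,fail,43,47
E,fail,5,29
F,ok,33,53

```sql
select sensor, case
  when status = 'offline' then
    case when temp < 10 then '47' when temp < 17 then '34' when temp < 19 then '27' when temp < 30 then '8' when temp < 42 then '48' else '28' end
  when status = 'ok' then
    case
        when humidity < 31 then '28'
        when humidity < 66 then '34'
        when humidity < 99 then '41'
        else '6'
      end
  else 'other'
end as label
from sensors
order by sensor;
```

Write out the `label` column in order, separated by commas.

sensor=A: status='ok' → inner[humidity < 66] → 34
sensor=E: status='fail' → outer ELSE → other
sensor=F: status='ok' → inner[humidity < 66] → 34
sensor=G: status='warn' → outer ELSE → other
sensor=K: status='offline' → inner[ELSE] → 28
sensor=L: status='warn' → outer ELSE → other
sensor=P: status='fail' → outer ELSE → other
sensor=Q: status='offline' → inner[temp < 30] → 8
sensor=R: status='warn' → outer ELSE → other
sensor=S: status='fail' → outer ELSE → other
sensor=X: status='fail' → outer ELSE → other

34, other, 34, other, 28, other, other, 8, other, other, other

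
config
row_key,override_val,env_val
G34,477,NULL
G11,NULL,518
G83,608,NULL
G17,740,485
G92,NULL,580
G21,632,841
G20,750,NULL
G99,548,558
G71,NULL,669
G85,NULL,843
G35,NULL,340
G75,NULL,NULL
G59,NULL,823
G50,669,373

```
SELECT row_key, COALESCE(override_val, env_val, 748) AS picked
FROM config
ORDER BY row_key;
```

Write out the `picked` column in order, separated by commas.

518, 740, 750, 632, 477, 340, 669, 823, 669, 748, 608, 843, 580, 548

row_key=G11: override_val=NULL, env_val=518 → 518
row_key=G17: override_val=740 → 740
row_key=G20: override_val=750 → 750
row_key=G21: override_val=632 → 632
row_key=G34: override_val=477 → 477
row_key=G35: override_val=NULL, env_val=340 → 340
row_key=G50: override_val=669 → 669
row_key=G59: override_val=NULL, env_val=823 → 823
row_key=G71: override_val=NULL, env_val=669 → 669
row_key=G75: override_val=NULL, env_val=NULL, → literal 748 → 748
row_key=G83: override_val=608 → 608
row_key=G85: override_val=NULL, env_val=843 → 843
row_key=G92: override_val=NULL, env_val=580 → 580
row_key=G99: override_val=548 → 548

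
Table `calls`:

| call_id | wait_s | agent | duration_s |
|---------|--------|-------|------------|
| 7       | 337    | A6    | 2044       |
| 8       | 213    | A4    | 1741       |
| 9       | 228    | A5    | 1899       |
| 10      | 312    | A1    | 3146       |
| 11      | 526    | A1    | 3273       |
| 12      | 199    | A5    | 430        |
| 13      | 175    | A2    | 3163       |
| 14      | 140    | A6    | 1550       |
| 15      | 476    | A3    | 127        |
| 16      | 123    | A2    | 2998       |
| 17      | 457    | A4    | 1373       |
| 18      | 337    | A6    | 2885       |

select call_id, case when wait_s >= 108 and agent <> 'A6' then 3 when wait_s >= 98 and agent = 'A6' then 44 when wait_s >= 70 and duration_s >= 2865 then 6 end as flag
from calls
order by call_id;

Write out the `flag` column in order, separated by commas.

44, 3, 3, 3, 3, 3, 3, 44, 3, 3, 3, 44

call_id=7: wait_s >= 98 and agent = 'A6' → 44
call_id=8: wait_s >= 108 and agent <> 'A6' → 3
call_id=9: wait_s >= 108 and agent <> 'A6' → 3
call_id=10: wait_s >= 108 and agent <> 'A6' → 3
call_id=11: wait_s >= 108 and agent <> 'A6' → 3
call_id=12: wait_s >= 108 and agent <> 'A6' → 3
call_id=13: wait_s >= 108 and agent <> 'A6' → 3
call_id=14: wait_s >= 98 and agent = 'A6' → 44
call_id=15: wait_s >= 108 and agent <> 'A6' → 3
call_id=16: wait_s >= 108 and agent <> 'A6' → 3
call_id=17: wait_s >= 108 and agent <> 'A6' → 3
call_id=18: wait_s >= 98 and agent = 'A6' → 44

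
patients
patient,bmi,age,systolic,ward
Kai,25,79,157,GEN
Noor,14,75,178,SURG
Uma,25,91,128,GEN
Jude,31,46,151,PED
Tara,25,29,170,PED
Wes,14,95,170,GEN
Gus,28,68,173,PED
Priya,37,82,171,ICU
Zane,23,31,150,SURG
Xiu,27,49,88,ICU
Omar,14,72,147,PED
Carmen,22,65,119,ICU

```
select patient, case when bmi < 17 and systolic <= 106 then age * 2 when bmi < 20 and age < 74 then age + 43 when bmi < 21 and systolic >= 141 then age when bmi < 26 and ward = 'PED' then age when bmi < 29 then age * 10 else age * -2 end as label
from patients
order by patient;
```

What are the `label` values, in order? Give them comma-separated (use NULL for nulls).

650, 680, -92, 790, 75, 115, -164, 29, 910, 95, 490, 310

patient=Carmen: bmi < 29 → 650
patient=Gus: bmi < 29 → 680
patient=Jude: ELSE → -92
patient=Kai: bmi < 29 → 790
patient=Noor: bmi < 21 and systolic >= 141 → 75
patient=Omar: bmi < 20 and age < 74 → 115
patient=Priya: ELSE → -164
patient=Tara: bmi < 26 and ward = 'PED' → 29
patient=Uma: bmi < 29 → 910
patient=Wes: bmi < 21 and systolic >= 141 → 95
patient=Xiu: bmi < 29 → 490
patient=Zane: bmi < 29 → 310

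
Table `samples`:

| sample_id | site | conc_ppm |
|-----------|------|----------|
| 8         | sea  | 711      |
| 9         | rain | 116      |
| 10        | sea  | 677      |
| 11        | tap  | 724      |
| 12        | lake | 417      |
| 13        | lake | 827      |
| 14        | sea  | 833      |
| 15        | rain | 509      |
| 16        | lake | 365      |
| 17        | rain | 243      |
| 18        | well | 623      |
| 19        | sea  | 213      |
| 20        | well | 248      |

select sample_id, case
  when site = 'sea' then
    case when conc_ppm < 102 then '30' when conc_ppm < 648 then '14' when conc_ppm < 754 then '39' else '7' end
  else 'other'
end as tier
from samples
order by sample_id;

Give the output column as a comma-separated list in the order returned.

39, other, 39, other, other, other, 7, other, other, other, other, 14, other

sample_id=8: site='sea' → inner[conc_ppm < 754] → 39
sample_id=9: site='rain' → outer ELSE → other
sample_id=10: site='sea' → inner[conc_ppm < 754] → 39
sample_id=11: site='tap' → outer ELSE → other
sample_id=12: site='lake' → outer ELSE → other
sample_id=13: site='lake' → outer ELSE → other
sample_id=14: site='sea' → inner[ELSE] → 7
sample_id=15: site='rain' → outer ELSE → other
sample_id=16: site='lake' → outer ELSE → other
sample_id=17: site='rain' → outer ELSE → other
sample_id=18: site='well' → outer ELSE → other
sample_id=19: site='sea' → inner[conc_ppm < 648] → 14
sample_id=20: site='well' → outer ELSE → other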